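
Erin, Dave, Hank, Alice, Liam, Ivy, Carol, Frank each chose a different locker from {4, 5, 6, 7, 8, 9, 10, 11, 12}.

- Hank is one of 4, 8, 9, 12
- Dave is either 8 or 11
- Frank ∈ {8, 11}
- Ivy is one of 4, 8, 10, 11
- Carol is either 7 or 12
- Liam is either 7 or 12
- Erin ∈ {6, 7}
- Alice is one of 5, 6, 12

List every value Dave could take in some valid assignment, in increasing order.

Dave and Frank between them cover only {8, 11} — a naked pair. Remove those values from Hank, Ivy.
The 2 variables Liam and Carol are confined to {7, 12}, which locks those values in; drop them from Erin, Hank, Alice.
Erin's domain is down to {6}, so Erin = 6. So Alice can't be 6.
Alice has just one choice, so Alice = 5.
No further eliminations apply; Dave can still be any of 8, 11.

8, 11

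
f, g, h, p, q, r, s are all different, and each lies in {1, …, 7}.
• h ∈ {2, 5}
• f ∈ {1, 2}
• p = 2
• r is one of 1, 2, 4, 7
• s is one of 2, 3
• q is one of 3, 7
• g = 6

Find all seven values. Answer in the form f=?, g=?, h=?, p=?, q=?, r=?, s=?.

g's domain is down to {6}, so g = 6.
That leaves p = 2. So f, h, r, s can't be 2.
s's domain is down to {3}, so s = 3. Strike 3 from q.
That leaves f = 1. Strike 1 from r.
h has just one choice, so h = 5.
q must be 7 (only option left). Remove 7 from r.
r's domain is down to {4}, so r = 4.

f=1, g=6, h=5, p=2, q=7, r=4, s=3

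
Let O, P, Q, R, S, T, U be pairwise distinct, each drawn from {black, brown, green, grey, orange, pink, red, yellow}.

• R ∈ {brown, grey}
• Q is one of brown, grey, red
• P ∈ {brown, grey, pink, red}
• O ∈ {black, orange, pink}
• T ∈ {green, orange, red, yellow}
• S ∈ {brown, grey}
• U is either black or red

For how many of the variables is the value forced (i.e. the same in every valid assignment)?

R and S between them cover only {brown, grey} — a naked pair. Remove those values from P, Q.
Q has just one choice, so Q = red. Eliminate red elsewhere: P, T, U.
U has just one choice, so U = black. Remove black from O.
That leaves P = pink. Strike pink from O.
O must be orange (only option left). So T can't be orange.
Determined: O=orange, P=pink, Q=red, U=black. The other variables each still have more than one consistent value. That makes 4.

4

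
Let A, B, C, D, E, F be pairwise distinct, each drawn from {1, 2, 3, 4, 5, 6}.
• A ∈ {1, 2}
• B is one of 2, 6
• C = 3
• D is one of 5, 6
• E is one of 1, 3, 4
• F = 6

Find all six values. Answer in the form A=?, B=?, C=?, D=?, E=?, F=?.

C has just one choice, so C = 3. So E can't be 3.
F's domain is down to {6}, so F = 6. Eliminate 6 elsewhere: B, D.
B's domain is down to {2}, so B = 2. Strike 2 from A.
D's domain is down to {5}, so D = 5.
That leaves A = 1. Eliminate 1 elsewhere: E.
E must be 4 (only option left).

A=1, B=2, C=3, D=5, E=4, F=6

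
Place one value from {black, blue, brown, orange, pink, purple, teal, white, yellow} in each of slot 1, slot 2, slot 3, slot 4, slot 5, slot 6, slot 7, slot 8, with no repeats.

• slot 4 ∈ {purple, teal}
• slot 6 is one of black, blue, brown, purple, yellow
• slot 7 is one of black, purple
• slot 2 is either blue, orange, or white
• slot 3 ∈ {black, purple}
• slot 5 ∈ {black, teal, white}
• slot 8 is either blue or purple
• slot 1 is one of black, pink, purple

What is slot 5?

slot 3 and slot 7 between them cover only {black, purple} — a naked pair. Remove those values from slot 1, slot 4, slot 5, slot 6, slot 8.
slot 1 must be pink (only option left).
slot 4 has just one choice, so slot 4 = teal. Eliminate teal elsewhere: slot 5.
So slot 5 = white.

white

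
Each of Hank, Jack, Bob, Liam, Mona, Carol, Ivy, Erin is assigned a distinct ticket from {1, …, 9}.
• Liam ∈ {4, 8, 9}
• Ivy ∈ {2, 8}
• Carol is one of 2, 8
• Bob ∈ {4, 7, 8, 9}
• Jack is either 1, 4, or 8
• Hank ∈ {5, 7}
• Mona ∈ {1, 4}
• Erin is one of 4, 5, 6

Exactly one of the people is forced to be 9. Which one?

Liam

The 8 variables together cover exactly {1, 2, 4, 5, 6, 7, 8, 9} — 8 values for 8 variables — and 6 appears only in Erin's list, so Erin = 6.
The 7 still-open variables together cover exactly {1, 2, 4, 5, 7, 8, 9} — 7 values for 7 variables — and 5 appears only in Hank's list, so Hank = 5.
The 6 still-open variables together cover exactly {1, 2, 4, 7, 8, 9} — 6 values for 6 variables — and 7 appears only in Bob's list, so Bob = 7.
The 5 still-open variables draw from only 5 values {1, 2, 4, 8, 9}, so each is used; only Liam can be 9, hence Liam = 9.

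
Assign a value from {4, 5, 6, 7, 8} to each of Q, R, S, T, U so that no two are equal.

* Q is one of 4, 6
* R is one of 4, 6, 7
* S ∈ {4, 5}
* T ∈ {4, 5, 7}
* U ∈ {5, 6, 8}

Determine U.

Among the 5 variables, 8 fits only U (and all 5 values in {4, 5, 6, 7, 8} must be used), so U = 8.

8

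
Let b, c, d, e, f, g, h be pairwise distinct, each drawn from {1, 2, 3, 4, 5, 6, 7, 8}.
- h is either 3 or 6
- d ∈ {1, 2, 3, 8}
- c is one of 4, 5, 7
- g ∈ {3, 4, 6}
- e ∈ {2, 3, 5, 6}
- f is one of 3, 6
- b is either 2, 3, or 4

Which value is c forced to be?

The 2 variables f and h are confined to {3, 6}, which locks those values in; drop them from b, d, e, g.
g must be 4 (only option left). Eliminate 4 elsewhere: b, c.
b must be 2 (only option left). So d, e can't be 2.
e must be 5 (only option left). Remove 5 from c.
So c = 7.

7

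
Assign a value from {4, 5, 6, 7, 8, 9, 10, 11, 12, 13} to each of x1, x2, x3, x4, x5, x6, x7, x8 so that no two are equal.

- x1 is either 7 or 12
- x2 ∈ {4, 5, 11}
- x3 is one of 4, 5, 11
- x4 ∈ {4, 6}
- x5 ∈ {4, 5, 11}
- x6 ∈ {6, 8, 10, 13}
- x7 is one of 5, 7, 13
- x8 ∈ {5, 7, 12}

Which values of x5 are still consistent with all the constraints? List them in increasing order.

x2, x3, x5 between them cover only {4, 5, 11} — a naked triple. Remove those values from x4, x7, x8.
That leaves x4 = 6. Remove 6 from x6.
x1 and x8 share exactly the 2 values {7, 12}; by pigeonhole those values go to them, so strike 7, 12 from x7.
x7 has just one choice, so x7 = 13. So x6 can't be 13.
No further eliminations apply; x5 can still be any of 4, 5, 11.

4, 5, 11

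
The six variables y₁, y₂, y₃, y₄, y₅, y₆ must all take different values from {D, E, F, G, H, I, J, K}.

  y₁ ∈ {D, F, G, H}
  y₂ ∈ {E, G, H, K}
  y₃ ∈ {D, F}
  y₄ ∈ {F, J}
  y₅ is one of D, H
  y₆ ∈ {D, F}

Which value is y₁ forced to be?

The 2 variables y₃ and y₆ are confined to {D, F}, which locks those values in; drop them from y₁, y₄, y₅.
y₄ must be J (only option left).
That leaves y₅ = H. So y₁, y₂ can't be H.
So y₁ = G.

G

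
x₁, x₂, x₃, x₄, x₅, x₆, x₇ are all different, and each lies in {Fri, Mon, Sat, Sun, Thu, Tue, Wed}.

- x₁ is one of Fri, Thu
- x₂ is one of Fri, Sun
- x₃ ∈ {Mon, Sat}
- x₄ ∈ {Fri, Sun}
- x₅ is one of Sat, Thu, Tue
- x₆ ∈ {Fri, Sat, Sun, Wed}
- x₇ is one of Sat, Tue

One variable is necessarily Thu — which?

Among the 7 variables, Mon fits only x₃ (and all 7 values in {Fri, Mon, Sat, Sun, Thu, Tue, Wed} must be used), so x₃ = Mon.
The 6 still-open variables draw from only 6 values {Fri, Sat, Sun, Thu, Tue, Wed}, so each is used; only x₆ can be Wed, hence x₆ = Wed.
The 2 variables x₂ and x₄ are confined to {Fri, Sun}, which locks those values in; drop them from x₁.
So Thu goes to x₁.

x₁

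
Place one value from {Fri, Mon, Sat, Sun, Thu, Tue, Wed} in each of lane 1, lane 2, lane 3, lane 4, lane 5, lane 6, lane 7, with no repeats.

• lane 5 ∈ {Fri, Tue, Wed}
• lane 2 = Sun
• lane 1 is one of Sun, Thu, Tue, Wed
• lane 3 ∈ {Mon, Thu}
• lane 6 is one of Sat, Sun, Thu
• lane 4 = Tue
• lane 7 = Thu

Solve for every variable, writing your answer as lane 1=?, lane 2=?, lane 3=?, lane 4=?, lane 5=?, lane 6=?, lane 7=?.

lane 1=Wed, lane 2=Sun, lane 3=Mon, lane 4=Tue, lane 5=Fri, lane 6=Sat, lane 7=Thu

lane 2's domain is down to {Sun}, so lane 2 = Sun. Strike Sun from lane 1, lane 6.
lane 4 must be Tue (only option left). Remove Tue from lane 1, lane 5.
lane 7 has just one choice, so lane 7 = Thu. Eliminate Thu elsewhere: lane 1, lane 3, lane 6.
lane 1 has just one choice, so lane 1 = Wed. So lane 5 can't be Wed.
lane 3 has just one choice, so lane 3 = Mon.
lane 5 has just one choice, so lane 5 = Fri.
lane 6 has just one choice, so lane 6 = Sat.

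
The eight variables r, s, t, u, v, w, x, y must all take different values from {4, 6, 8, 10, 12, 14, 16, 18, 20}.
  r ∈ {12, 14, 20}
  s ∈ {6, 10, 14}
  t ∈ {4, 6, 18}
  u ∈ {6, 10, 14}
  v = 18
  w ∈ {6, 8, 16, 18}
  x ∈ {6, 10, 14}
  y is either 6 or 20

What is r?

v must be 18 (only option left). Remove 18 from t, w.
s, u, x between them cover only {6, 10, 14} — a naked triple. Remove those values from r, t, w, y.
t's domain is down to {4}, so t = 4.
y must be 20 (only option left). Remove 20 from r.
So r = 12.

12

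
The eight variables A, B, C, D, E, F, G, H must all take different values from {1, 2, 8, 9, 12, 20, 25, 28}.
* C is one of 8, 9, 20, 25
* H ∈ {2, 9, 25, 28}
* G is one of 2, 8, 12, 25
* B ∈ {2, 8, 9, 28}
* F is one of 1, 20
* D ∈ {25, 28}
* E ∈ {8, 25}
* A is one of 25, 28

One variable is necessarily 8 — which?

The 8 variables draw from only 8 values {1, 2, 8, 9, 12, 20, 25, 28}, so each is used; only F can be 1, hence F = 1.
The 7 still-open variables together cover exactly {2, 8, 9, 12, 20, 25, 28} — 7 values for 7 variables — and 12 appears only in G's list, so G = 12.
The 6 still-open variables together cover exactly {2, 8, 9, 20, 25, 28} — 6 values for 6 variables — and 20 appears only in C's list, so C = 20.
A and D between them cover only {25, 28} — a naked pair. Remove those values from B, E, H.
So 8 goes to E.

E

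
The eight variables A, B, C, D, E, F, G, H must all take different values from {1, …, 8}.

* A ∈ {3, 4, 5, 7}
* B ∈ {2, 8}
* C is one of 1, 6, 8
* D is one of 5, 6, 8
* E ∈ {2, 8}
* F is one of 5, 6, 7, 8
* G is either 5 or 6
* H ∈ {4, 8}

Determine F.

7

The 8 variables draw from only 8 values {1, 2, 3, 4, 5, 6, 7, 8}, so each is used; only C can be 1, hence C = 1.
The 7 still-open variables together cover exactly {2, 3, 4, 5, 6, 7, 8} — 7 values for 7 variables — and 3 appears only in A's list, so A = 3.
Among the 6 still-open variables, 4 fits only H (and all 6 values in {2, 4, 5, 6, 7, 8} must be used), so H = 4.
Among the 5 still-open variables, 7 fits only F (and all 5 values in {2, 5, 6, 7, 8} must be used), so F = 7.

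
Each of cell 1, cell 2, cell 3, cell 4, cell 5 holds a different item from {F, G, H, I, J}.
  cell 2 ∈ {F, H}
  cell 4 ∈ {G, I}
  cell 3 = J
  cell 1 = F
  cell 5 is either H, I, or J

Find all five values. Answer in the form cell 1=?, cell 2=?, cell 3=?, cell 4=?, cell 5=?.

cell 1=F, cell 2=H, cell 3=J, cell 4=G, cell 5=I

cell 1 must be F (only option left). Strike F from cell 2.
cell 2 has just one choice, so cell 2 = H. Remove H from cell 5.
cell 3 must be J (only option left). Eliminate J elsewhere: cell 5.
That leaves cell 5 = I. So cell 4 can't be I.
cell 4 has just one choice, so cell 4 = G.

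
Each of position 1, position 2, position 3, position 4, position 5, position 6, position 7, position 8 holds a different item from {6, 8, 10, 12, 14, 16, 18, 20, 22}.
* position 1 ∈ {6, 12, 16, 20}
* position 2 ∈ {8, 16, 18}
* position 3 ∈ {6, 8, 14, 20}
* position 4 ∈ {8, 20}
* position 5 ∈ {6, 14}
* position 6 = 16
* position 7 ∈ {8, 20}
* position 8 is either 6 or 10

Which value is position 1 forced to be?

position 6 has just one choice, so position 6 = 16. Strike 16 from position 1, position 2.
The 7 still-open variables together cover exactly {6, 8, 10, 12, 14, 18, 20} — 7 values for 7 variables — and 10 appears only in position 8's list, so position 8 = 10.
The 6 still-open variables draw from only 6 values {6, 8, 12, 14, 18, 20}, so each is used; only position 1 can be 12, hence position 1 = 12.

12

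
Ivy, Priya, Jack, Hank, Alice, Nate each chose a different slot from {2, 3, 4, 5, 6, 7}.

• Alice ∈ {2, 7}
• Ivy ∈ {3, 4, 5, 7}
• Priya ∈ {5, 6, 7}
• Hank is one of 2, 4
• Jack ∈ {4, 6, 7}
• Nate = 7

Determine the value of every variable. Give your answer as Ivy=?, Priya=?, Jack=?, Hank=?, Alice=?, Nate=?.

Ivy=3, Priya=5, Jack=6, Hank=4, Alice=2, Nate=7

Nate's domain is down to {7}, so Nate = 7. Strike 7 from Ivy, Priya, Jack, Alice.
Alice must be 2 (only option left). Strike 2 from Hank.
Hank must be 4 (only option left). Eliminate 4 elsewhere: Ivy, Jack.
That leaves Jack = 6. Strike 6 from Priya.
Priya has just one choice, so Priya = 5. So Ivy can't be 5.
Ivy has just one choice, so Ivy = 3.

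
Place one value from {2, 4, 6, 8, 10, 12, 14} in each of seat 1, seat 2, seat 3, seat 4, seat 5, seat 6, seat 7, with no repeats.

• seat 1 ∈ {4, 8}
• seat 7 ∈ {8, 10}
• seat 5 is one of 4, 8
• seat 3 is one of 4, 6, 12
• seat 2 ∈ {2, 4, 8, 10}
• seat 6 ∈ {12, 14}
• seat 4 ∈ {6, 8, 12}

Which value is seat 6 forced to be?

The 7 variables draw from only 7 values {2, 4, 6, 8, 10, 12, 14}, so each is used; only seat 2 can be 2, hence seat 2 = 2.
The 6 still-open variables draw from only 6 values {4, 6, 8, 10, 12, 14}, so each is used; only seat 7 can be 10, hence seat 7 = 10.
The 5 still-open variables together cover exactly {4, 6, 8, 12, 14} — 5 values for 5 variables — and 14 appears only in seat 6's list, so seat 6 = 14.

14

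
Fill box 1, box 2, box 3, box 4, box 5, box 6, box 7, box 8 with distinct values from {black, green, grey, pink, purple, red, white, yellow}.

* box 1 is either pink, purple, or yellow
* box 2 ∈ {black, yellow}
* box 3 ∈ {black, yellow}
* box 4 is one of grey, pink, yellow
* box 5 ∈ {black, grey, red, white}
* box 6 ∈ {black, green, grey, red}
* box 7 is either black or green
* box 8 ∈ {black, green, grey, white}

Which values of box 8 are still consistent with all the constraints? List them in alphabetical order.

grey, white

The 8 variables together cover exactly {black, green, grey, pink, purple, red, white, yellow} — 8 values for 8 variables — and purple appears only in box 1's list, so box 1 = purple.
The 7 still-open variables together cover exactly {black, green, grey, pink, red, white, yellow} — 7 values for 7 variables — and pink appears only in box 4's list, so box 4 = pink.
box 2 and box 3 share exactly the 2 values {black, yellow}; by pigeonhole those values go to them, so strike black, yellow from box 5, box 6, box 7, box 8.
That leaves box 7 = green. Strike green from box 6, box 8.
No further eliminations apply; box 8 can still be any of grey, white.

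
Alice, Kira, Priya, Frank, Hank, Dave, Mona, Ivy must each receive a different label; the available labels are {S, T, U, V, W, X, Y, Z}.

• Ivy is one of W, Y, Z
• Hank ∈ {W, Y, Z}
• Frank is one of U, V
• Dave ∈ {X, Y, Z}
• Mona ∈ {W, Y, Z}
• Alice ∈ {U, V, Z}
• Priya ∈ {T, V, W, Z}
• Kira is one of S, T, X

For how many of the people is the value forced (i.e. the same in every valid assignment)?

3

The 8 variables draw from only 8 values {S, T, U, V, W, X, Y, Z}, so each is used; only Kira can be S, hence Kira = S.
The 7 still-open variables together cover exactly {T, U, V, W, X, Y, Z} — 7 values for 7 variables — and T appears only in Priya's list, so Priya = T.
The 6 still-open variables together cover exactly {U, V, W, X, Y, Z} — 6 values for 6 variables — and X appears only in Dave's list, so Dave = X.
Hank, Mona, Ivy share exactly the 3 values {W, Y, Z}; by pigeonhole those values go to them, so strike W, Y, Z from Alice.
Determined: Kira=S, Priya=T, Dave=X. The other people each still have more than one consistent value. That makes 3.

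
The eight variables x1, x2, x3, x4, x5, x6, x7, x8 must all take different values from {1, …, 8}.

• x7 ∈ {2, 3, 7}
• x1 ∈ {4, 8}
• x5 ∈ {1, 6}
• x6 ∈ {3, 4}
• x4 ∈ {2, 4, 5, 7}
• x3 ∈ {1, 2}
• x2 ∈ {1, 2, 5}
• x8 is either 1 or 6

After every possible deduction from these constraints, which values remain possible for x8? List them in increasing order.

1, 6

Among the 8 variables, 8 fits only x1 (and all 8 values in {1, 2, 3, 4, 5, 6, 7, 8} must be used), so x1 = 8.
x5 and x8 between them cover only {1, 6} — a naked pair. Remove those values from x2, x3.
x3's domain is down to {2}, so x3 = 2. Strike 2 from x2, x4, x7.
x2's domain is down to {5}, so x2 = 5. Eliminate 5 elsewhere: x4.
No further eliminations apply; x8 can still be any of 1, 6.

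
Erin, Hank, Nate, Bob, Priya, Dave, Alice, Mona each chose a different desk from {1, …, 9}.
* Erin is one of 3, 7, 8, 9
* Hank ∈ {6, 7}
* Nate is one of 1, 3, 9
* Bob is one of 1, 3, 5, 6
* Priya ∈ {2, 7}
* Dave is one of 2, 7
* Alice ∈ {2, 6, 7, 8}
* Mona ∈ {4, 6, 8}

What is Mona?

4

Priya and Dave share exactly the 2 values {2, 7}; by pigeonhole those values go to them, so strike 2, 7 from Erin, Hank, Alice.
Hank must be 6 (only option left). So Bob, Alice, Mona can't be 6.
Alice has just one choice, so Alice = 8. So Erin, Mona can't be 8.
So Mona = 4.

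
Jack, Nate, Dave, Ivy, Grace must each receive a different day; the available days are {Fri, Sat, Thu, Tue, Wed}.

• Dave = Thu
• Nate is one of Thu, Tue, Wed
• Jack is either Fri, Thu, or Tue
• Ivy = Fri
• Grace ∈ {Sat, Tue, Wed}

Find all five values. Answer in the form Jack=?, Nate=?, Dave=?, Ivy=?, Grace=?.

Jack=Tue, Nate=Wed, Dave=Thu, Ivy=Fri, Grace=Sat

Dave's domain is down to {Thu}, so Dave = Thu. Eliminate Thu elsewhere: Jack, Nate.
Ivy's domain is down to {Fri}, so Ivy = Fri. Strike Fri from Jack.
Jack's domain is down to {Tue}, so Jack = Tue. Eliminate Tue elsewhere: Nate, Grace.
Nate has just one choice, so Nate = Wed. Remove Wed from Grace.
That leaves Grace = Sat.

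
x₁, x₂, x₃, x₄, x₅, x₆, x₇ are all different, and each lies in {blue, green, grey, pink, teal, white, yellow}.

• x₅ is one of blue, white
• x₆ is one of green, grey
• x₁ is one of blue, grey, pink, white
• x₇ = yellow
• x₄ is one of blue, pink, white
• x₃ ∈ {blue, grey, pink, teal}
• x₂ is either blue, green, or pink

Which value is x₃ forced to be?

x₇ must be yellow (only option left).
The 6 still-open variables draw from only 6 values {blue, green, grey, pink, teal, white}, so each is used; only x₃ can be teal, hence x₃ = teal.

teal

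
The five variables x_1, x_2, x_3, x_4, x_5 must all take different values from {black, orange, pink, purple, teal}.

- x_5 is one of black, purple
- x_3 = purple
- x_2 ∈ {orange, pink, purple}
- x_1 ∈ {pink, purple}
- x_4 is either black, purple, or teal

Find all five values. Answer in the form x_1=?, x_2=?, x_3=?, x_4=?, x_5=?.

x_1=pink, x_2=orange, x_3=purple, x_4=teal, x_5=black

x_3 has just one choice, so x_3 = purple. Strike purple from x_1, x_2, x_4, x_5.
x_5 has just one choice, so x_5 = black. So x_4 can't be black.
x_1 must be pink (only option left). Strike pink from x_2.
x_2 has just one choice, so x_2 = orange.
x_4 must be teal (only option left).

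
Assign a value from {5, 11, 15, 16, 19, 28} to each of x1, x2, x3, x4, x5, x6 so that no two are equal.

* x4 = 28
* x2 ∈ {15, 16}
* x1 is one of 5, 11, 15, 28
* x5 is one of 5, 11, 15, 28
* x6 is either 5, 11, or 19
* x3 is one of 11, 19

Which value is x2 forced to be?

x4's domain is down to {28}, so x4 = 28. Strike 28 from x1, x5.
Among the 5 still-open variables, 16 fits only x2 (and all 5 values in {5, 11, 15, 16, 19} must be used), so x2 = 16.

16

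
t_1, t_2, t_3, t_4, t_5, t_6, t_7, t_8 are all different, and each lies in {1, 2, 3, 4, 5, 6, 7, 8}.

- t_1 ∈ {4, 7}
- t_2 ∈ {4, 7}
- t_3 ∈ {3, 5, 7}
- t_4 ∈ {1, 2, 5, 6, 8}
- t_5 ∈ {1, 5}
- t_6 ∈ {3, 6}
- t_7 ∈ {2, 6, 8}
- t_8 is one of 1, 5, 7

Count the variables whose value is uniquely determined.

t_1 and t_2 between them cover only {4, 7} — a naked pair. Remove those values from t_3, t_8.
t_5 and t_8 share exactly the 2 values {1, 5}; by pigeonhole those values go to them, so strike 1, 5 from t_3, t_4.
t_3's domain is down to {3}, so t_3 = 3. Strike 3 from t_6.
t_6's domain is down to {6}, so t_6 = 6. Eliminate 6 elsewhere: t_4, t_7.
Determined: t_3=3, t_6=6. The other variables each still have more than one consistent value. That makes 2.

2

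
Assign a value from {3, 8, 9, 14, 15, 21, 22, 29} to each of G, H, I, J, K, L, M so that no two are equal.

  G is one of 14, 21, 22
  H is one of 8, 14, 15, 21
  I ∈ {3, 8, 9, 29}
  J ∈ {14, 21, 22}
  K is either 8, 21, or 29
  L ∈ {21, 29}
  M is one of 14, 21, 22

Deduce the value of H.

The 3 variables G, J, M are confined to {14, 21, 22}, which locks those values in; drop them from H, K, L.
That leaves L = 29. Eliminate 29 elsewhere: I, K.
K must be 8 (only option left). Remove 8 from H, I.
So H = 15.

15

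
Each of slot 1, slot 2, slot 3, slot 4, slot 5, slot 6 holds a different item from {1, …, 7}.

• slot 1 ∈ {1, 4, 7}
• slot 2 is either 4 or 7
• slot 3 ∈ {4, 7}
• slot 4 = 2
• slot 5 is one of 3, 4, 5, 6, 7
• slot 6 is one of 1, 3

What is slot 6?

slot 4 must be 2 (only option left).
slot 2 and slot 3 share exactly the 2 values {4, 7}; by pigeonhole those values go to them, so strike 4, 7 from slot 1, slot 5.
slot 1 has just one choice, so slot 1 = 1. So slot 6 can't be 1.
So slot 6 = 3.

3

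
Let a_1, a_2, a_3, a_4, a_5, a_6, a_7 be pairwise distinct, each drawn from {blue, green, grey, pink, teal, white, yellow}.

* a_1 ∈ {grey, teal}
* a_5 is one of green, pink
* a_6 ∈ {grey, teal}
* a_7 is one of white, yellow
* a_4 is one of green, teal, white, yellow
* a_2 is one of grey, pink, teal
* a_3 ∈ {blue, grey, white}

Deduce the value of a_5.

The 7 variables draw from only 7 values {blue, green, grey, pink, teal, white, yellow}, so each is used; only a_3 can be blue, hence a_3 = blue.
The 2 variables a_1 and a_6 are confined to {grey, teal}, which locks those values in; drop them from a_2, a_4.
a_2 must be pink (only option left). So a_5 can't be pink.
So a_5 = green.

green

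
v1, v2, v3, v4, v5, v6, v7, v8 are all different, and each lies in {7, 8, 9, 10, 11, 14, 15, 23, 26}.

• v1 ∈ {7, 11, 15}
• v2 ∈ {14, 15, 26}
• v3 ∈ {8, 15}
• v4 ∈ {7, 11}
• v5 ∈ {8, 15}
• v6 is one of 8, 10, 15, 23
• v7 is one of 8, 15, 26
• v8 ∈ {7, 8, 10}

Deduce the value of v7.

The 8 variables draw from only 8 values {7, 8, 10, 11, 14, 15, 23, 26}, so each is used; only v2 can be 14, hence v2 = 14.
The 7 still-open variables together cover exactly {7, 8, 10, 11, 15, 23, 26} — 7 values for 7 variables — and 23 appears only in v6's list, so v6 = 23.
Among the 6 still-open variables, 10 fits only v8 (and all 6 values in {7, 8, 10, 11, 15, 26} must be used), so v8 = 10.
Among the 5 still-open variables, 26 fits only v7 (and all 5 values in {7, 8, 11, 15, 26} must be used), so v7 = 26.

26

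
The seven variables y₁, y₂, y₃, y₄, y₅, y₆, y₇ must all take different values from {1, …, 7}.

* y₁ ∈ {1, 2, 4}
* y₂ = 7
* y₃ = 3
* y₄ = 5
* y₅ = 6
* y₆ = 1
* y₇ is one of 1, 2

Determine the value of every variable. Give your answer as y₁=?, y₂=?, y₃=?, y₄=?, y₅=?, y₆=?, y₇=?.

y₁=4, y₂=7, y₃=3, y₄=5, y₅=6, y₆=1, y₇=2

y₂ must be 7 (only option left).
y₃ has just one choice, so y₃ = 3.
y₄'s domain is down to {5}, so y₄ = 5.
y₅ has just one choice, so y₅ = 6.
That leaves y₆ = 1. Strike 1 from y₁, y₇.
That leaves y₇ = 2. Strike 2 from y₁.
y₁ has just one choice, so y₁ = 4.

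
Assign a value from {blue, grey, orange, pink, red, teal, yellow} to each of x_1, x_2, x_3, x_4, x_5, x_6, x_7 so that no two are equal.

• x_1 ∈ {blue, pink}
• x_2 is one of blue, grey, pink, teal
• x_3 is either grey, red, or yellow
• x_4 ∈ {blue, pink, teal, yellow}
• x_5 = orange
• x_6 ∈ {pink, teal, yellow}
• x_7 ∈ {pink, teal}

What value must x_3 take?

red

x_5 has just one choice, so x_5 = orange.
The 6 still-open variables draw from only 6 values {blue, grey, pink, red, teal, yellow}, so each is used; only x_3 can be red, hence x_3 = red.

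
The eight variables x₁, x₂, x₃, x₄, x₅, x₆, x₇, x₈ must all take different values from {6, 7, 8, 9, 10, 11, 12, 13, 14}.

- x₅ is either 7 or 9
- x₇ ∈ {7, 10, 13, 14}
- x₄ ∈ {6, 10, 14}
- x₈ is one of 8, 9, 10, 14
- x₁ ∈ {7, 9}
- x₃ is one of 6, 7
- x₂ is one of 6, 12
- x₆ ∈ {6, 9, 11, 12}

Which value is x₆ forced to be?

x₁ and x₅ share exactly the 2 values {7, 9}; by pigeonhole those values go to them, so strike 7, 9 from x₃, x₆, x₇, x₈.
That leaves x₃ = 6. So x₂, x₄, x₆ can't be 6.
x₂ has just one choice, so x₂ = 12. Remove 12 from x₆.
So x₆ = 11.

11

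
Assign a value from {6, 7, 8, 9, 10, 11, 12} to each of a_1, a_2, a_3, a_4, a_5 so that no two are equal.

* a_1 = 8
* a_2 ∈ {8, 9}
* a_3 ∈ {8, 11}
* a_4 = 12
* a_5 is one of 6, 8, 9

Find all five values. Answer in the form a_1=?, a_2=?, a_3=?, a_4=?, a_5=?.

a_1 has just one choice, so a_1 = 8. Eliminate 8 elsewhere: a_2, a_3, a_5.
a_2 must be 9 (only option left). Remove 9 from a_5.
a_3 must be 11 (only option left).
That leaves a_4 = 12.
a_5 has just one choice, so a_5 = 6.

a_1=8, a_2=9, a_3=11, a_4=12, a_5=6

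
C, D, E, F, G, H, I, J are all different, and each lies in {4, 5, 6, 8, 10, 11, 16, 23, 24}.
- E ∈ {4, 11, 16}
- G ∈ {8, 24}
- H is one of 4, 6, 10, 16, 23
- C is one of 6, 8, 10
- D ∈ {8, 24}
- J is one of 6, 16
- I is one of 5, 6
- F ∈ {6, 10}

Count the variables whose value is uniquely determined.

2

D and G share exactly the 2 values {8, 24}; by pigeonhole those values go to them, so strike 8, 24 from C.
The 2 variables C and F are confined to {6, 10}, which locks those values in; drop them from H, I, J.
That leaves I = 5.
J must be 16 (only option left). So E, H can't be 16.
Determined: I=5, J=16. The other variables each still have more than one consistent value. That makes 2.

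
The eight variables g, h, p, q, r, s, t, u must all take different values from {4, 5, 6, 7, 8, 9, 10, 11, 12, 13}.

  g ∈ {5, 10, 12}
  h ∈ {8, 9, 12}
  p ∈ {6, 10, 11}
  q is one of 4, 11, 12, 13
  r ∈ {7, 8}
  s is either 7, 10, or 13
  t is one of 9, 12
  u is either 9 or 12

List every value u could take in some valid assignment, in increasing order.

The 2 variables t and u are confined to {9, 12}, which locks those values in; drop them from g, h, q.
h must be 8 (only option left). Remove 8 from r.
r has just one choice, so r = 7. So s can't be 7.
No further eliminations apply; u can still be any of 9, 12.

9, 12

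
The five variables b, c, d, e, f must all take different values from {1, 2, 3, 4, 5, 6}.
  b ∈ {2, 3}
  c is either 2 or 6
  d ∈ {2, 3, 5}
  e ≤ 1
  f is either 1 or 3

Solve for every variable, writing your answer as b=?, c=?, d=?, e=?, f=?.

e must be 1 (only option left). Strike 1 from f.
That leaves f = 3. Eliminate 3 elsewhere: b, d.
b must be 2 (only option left). So c, d can't be 2.
c must be 6 (only option left).
That leaves d = 5.

b=2, c=6, d=5, e=1, f=3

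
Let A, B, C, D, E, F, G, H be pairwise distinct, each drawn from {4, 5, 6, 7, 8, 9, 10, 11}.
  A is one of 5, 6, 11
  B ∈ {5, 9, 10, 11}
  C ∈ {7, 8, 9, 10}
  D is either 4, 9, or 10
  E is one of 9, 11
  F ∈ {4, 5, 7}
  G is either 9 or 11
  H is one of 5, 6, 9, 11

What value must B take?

The 8 variables draw from only 8 values {4, 5, 6, 7, 8, 9, 10, 11}, so each is used; only C can be 8, hence C = 8.
The 7 still-open variables together cover exactly {4, 5, 6, 7, 9, 10, 11} — 7 values for 7 variables — and 7 appears only in F's list, so F = 7.
The 6 still-open variables together cover exactly {4, 5, 6, 9, 10, 11} — 6 values for 6 variables — and 4 appears only in D's list, so D = 4.
The 5 still-open variables together cover exactly {5, 6, 9, 10, 11} — 5 values for 5 variables — and 10 appears only in B's list, so B = 10.

10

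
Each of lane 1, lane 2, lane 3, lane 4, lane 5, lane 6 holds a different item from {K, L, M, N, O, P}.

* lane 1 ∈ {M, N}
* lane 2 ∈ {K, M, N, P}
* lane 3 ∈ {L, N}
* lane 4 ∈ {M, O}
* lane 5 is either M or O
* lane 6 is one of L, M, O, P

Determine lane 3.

The 6 variables draw from only 6 values {K, L, M, N, O, P}, so each is used; only lane 2 can be K, hence lane 2 = K.
Among the 5 still-open variables, P fits only lane 6 (and all 5 values in {L, M, N, O, P} must be used), so lane 6 = P.
The 4 still-open variables together cover exactly {L, M, N, O} — 4 values for 4 variables — and L appears only in lane 3's list, so lane 3 = L.

L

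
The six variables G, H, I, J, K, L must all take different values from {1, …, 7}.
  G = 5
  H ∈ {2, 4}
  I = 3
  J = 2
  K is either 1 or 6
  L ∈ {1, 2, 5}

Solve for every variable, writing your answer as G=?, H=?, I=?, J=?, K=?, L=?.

G's domain is down to {5}, so G = 5. So L can't be 5.
I must be 3 (only option left).
J must be 2 (only option left). Eliminate 2 elsewhere: H, L.
L has just one choice, so L = 1. Eliminate 1 elsewhere: K.
H must be 4 (only option left).
K's domain is down to {6}, so K = 6.

G=5, H=4, I=3, J=2, K=6, L=1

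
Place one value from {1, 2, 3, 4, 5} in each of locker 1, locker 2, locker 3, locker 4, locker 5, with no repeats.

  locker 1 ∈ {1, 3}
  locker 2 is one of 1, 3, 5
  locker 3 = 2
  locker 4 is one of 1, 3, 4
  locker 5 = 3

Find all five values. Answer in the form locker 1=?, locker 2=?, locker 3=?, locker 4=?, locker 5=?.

locker 3 has just one choice, so locker 3 = 2.
locker 5 has just one choice, so locker 5 = 3. So locker 1, locker 2, locker 4 can't be 3.
locker 1 must be 1 (only option left). Remove 1 from locker 2, locker 4.
locker 2's domain is down to {5}, so locker 2 = 5.
That leaves locker 4 = 4.

locker 1=1, locker 2=5, locker 3=2, locker 4=4, locker 5=3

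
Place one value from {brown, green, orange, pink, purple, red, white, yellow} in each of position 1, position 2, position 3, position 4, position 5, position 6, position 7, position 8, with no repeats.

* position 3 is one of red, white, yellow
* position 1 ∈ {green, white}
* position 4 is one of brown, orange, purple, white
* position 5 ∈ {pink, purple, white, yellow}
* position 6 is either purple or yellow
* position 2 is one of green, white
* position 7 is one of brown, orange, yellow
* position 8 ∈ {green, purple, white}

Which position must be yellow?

position 6

The 8 variables together cover exactly {brown, green, orange, pink, purple, red, white, yellow} — 8 values for 8 variables — and pink appears only in position 5's list, so position 5 = pink.
The 7 still-open variables draw from only 7 values {brown, green, orange, purple, red, white, yellow}, so each is used; only position 3 can be red, hence position 3 = red.
position 1 and position 2 share exactly the 2 values {green, white}; by pigeonhole those values go to them, so strike green, white from position 4, position 8.
position 8's domain is down to {purple}, so position 8 = purple. Strike purple from position 4, position 6.
So yellow goes to position 6.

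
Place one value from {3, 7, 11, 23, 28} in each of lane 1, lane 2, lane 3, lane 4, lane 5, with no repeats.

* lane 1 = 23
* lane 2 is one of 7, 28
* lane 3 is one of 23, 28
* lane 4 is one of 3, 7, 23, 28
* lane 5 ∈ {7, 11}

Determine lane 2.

7

lane 1's domain is down to {23}, so lane 1 = 23. Eliminate 23 elsewhere: lane 3, lane 4.
That leaves lane 3 = 28. Strike 28 from lane 2, lane 4.
So lane 2 = 7.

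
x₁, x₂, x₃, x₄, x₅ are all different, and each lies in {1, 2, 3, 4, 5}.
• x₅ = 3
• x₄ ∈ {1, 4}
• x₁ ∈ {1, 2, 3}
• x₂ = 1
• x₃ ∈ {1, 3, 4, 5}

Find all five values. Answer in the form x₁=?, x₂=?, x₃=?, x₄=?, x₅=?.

x₁=2, x₂=1, x₃=5, x₄=4, x₅=3

x₂ has just one choice, so x₂ = 1. Strike 1 from x₁, x₃, x₄.
x₄ has just one choice, so x₄ = 4. Strike 4 from x₃.
x₅'s domain is down to {3}, so x₅ = 3. Eliminate 3 elsewhere: x₁, x₃.
x₁ has just one choice, so x₁ = 2.
x₃ has just one choice, so x₃ = 5.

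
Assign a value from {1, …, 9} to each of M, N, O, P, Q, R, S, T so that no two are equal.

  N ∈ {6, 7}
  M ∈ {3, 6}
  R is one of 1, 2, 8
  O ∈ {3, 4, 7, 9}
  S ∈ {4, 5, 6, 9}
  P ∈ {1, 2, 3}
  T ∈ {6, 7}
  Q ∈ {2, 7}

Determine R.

N and T share exactly the 2 values {6, 7}; by pigeonhole those values go to them, so strike 6, 7 from M, O, Q, S.
M's domain is down to {3}, so M = 3. Eliminate 3 elsewhere: O, P.
Q has just one choice, so Q = 2. Remove 2 from P, R.
P must be 1 (only option left). Eliminate 1 elsewhere: R.
So R = 8.

8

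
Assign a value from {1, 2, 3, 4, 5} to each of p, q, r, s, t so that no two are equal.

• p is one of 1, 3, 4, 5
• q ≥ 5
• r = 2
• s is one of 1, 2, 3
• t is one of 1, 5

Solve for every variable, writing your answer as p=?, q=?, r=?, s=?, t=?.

p=4, q=5, r=2, s=3, t=1

q must be 5 (only option left). Eliminate 5 elsewhere: p, t.
r's domain is down to {2}, so r = 2. So s can't be 2.
t must be 1 (only option left). Eliminate 1 elsewhere: p, s.
s's domain is down to {3}, so s = 3. Remove 3 from p.
p's domain is down to {4}, so p = 4.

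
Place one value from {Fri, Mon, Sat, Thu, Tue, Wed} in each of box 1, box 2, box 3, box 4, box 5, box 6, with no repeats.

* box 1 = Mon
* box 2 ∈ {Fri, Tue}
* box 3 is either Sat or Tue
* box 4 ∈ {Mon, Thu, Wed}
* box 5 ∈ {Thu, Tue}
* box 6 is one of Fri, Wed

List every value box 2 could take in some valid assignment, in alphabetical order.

Fri, Tue

box 1's domain is down to {Mon}, so box 1 = Mon. Eliminate Mon elsewhere: box 4.
The 5 still-open variables together cover exactly {Fri, Sat, Thu, Tue, Wed} — 5 values for 5 variables — and Sat appears only in box 3's list, so box 3 = Sat.
No further eliminations apply; box 2 can still be any of Fri, Tue.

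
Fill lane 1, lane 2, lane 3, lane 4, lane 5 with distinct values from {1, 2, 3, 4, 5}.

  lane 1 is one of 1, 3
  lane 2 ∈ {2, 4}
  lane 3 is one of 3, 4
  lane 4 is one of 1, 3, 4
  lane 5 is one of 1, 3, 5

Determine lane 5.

The 5 variables draw from only 5 values {1, 2, 3, 4, 5}, so each is used; only lane 2 can be 2, hence lane 2 = 2.
The 4 still-open variables together cover exactly {1, 3, 4, 5} — 4 values for 4 variables — and 5 appears only in lane 5's list, so lane 5 = 5.

5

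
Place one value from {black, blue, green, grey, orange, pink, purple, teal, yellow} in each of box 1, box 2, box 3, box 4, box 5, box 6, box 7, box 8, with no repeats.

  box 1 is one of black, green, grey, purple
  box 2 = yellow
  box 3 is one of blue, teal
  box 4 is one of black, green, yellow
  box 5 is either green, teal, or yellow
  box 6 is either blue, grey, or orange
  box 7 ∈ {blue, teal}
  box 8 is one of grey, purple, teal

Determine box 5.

green

box 2 has just one choice, so box 2 = yellow. Eliminate yellow elsewhere: box 4, box 5.
Among the 7 still-open variables, orange fits only box 6 (and all 7 values in {black, blue, green, grey, orange, purple, teal} must be used), so box 6 = orange.
box 3 and box 7 share exactly the 2 values {blue, teal}; by pigeonhole those values go to them, so strike blue, teal from box 5, box 8.
So box 5 = green.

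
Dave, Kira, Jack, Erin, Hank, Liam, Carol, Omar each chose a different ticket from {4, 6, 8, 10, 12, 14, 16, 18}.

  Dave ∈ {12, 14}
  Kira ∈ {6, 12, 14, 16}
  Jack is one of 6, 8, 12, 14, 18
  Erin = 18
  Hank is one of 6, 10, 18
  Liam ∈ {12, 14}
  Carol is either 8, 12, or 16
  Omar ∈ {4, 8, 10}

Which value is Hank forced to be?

10

Erin's domain is down to {18}, so Erin = 18. Eliminate 18 elsewhere: Jack, Hank.
Among the 7 still-open variables, 4 fits only Omar (and all 7 values in {4, 6, 8, 10, 12, 14, 16} must be used), so Omar = 4.
The 6 still-open variables together cover exactly {6, 8, 10, 12, 14, 16} — 6 values for 6 variables — and 10 appears only in Hank's list, so Hank = 10.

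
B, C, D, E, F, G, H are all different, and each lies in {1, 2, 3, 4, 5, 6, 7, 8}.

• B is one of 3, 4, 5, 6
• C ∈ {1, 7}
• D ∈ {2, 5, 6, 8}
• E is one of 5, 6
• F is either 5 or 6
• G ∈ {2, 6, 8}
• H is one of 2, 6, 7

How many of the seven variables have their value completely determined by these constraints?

2

E and F between them cover only {5, 6} — a naked pair. Remove those values from B, D, G, H.
D and G between them cover only {2, 8} — a naked pair. Remove those values from H.
H's domain is down to {7}, so H = 7. So C can't be 7.
C must be 1 (only option left).
Determined: C=1, H=7. The other variables each still have more than one consistent value. That makes 2.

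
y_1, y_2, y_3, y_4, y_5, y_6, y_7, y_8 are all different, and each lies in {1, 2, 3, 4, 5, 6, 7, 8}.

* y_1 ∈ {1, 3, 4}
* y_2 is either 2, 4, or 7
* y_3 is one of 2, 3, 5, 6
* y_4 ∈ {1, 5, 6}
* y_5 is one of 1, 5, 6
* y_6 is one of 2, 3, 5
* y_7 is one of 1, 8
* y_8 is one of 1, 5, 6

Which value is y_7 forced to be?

8

Among the 8 variables, 7 fits only y_2 (and all 8 values in {1, 2, 3, 4, 5, 6, 7, 8} must be used), so y_2 = 7.
The 7 still-open variables draw from only 7 values {1, 2, 3, 4, 5, 6, 8}, so each is used; only y_1 can be 4, hence y_1 = 4.
Among the 6 still-open variables, 8 fits only y_7 (and all 6 values in {1, 2, 3, 5, 6, 8} must be used), so y_7 = 8.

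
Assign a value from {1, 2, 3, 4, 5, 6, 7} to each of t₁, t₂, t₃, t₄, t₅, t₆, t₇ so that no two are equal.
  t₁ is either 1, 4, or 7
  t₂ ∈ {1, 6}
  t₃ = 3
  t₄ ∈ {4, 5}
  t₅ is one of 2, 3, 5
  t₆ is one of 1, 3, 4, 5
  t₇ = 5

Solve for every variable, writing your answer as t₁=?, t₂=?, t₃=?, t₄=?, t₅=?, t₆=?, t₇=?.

t₃ has just one choice, so t₃ = 3. Remove 3 from t₅, t₆.
t₇ must be 5 (only option left). So t₄, t₅, t₆ can't be 5.
t₄'s domain is down to {4}, so t₄ = 4. So t₁, t₆ can't be 4.
t₅ has just one choice, so t₅ = 2.
t₆'s domain is down to {1}, so t₆ = 1. Remove 1 from t₁, t₂.
t₁'s domain is down to {7}, so t₁ = 7.
That leaves t₂ = 6.

t₁=7, t₂=6, t₃=3, t₄=4, t₅=2, t₆=1, t₇=5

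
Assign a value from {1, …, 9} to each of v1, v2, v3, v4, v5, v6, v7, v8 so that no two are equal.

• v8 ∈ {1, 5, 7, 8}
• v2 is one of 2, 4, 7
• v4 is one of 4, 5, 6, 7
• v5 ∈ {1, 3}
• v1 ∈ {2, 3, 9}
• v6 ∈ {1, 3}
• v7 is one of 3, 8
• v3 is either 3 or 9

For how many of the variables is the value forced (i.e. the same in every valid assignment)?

3

v5 and v6 between them cover only {1, 3} — a naked pair. Remove those values from v1, v3, v7, v8.
v3 has just one choice, so v3 = 9. Strike 9 from v1.
v7 has just one choice, so v7 = 8. So v8 can't be 8.
v1 has just one choice, so v1 = 2. Remove 2 from v2.
Determined: v1=2, v3=9, v7=8. The other variables each still have more than one consistent value. That makes 3.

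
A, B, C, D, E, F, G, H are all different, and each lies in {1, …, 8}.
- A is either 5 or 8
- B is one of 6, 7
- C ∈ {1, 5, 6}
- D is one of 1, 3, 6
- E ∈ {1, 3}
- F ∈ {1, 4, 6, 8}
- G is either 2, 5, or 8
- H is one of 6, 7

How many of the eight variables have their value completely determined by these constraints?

4

The 8 variables together cover exactly {1, 2, 3, 4, 5, 6, 7, 8} — 8 values for 8 variables — and 2 appears only in G's list, so G = 2.
Among the 7 still-open variables, 4 fits only F (and all 7 values in {1, 3, 4, 5, 6, 7, 8} must be used), so F = 4.
Among the 6 still-open variables, 8 fits only A (and all 6 values in {1, 3, 5, 6, 7, 8} must be used), so A = 8.
The 5 still-open variables together cover exactly {1, 3, 5, 6, 7} — 5 values for 5 variables — and 5 appears only in C's list, so C = 5.
B and H between them cover only {6, 7} — a naked pair. Remove those values from D.
Determined: A=8, C=5, F=4, G=2. The other variables each still have more than one consistent value. That makes 4.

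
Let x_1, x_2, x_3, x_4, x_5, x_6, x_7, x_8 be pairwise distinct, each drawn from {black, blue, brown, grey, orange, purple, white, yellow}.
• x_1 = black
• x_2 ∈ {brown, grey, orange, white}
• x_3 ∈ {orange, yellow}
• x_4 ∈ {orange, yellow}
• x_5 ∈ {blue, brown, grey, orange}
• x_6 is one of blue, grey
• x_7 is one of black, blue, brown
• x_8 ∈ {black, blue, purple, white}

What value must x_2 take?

white

x_1 must be black (only option left). Eliminate black elsewhere: x_7, x_8.
Among the 7 still-open variables, purple fits only x_8 (and all 7 values in {blue, brown, grey, orange, purple, white, yellow} must be used), so x_8 = purple.
The 6 still-open variables draw from only 6 values {blue, brown, grey, orange, white, yellow}, so each is used; only x_2 can be white, hence x_2 = white.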